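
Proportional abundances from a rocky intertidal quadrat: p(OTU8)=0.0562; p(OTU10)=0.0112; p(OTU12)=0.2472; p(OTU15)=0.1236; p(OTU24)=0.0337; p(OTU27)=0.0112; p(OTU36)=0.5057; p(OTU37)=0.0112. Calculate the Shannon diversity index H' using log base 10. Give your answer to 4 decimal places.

0.5974

Each pᵢ log₁₀ pᵢ term (working shown to 6 dp, full precision carried): 0.0562×(-1.250264)=-0.070265, 0.0112×(-1.950782)=-0.021849, 0.2472×(-0.606952)=-0.150038, 0.1236×(-0.907982)=-0.112227, 0.0337×(-1.472370)=-0.049619, 0.0112×(-1.950782)=-0.021849, 0.5057×(-0.296107)=-0.149741, 0.0112×(-1.950782)=-0.021849.
Sum = -0.597436, so H' = 0.5974.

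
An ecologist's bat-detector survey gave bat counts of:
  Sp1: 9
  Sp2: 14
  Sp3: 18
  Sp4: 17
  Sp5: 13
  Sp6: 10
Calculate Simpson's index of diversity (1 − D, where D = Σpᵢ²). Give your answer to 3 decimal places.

Total N = 9+14+18+17+13+10 = 81, so the proportions are 0.11111, 0.17284, 0.22222, 0.20988, 0.16049, 0.12346 (working shown to 5 dp, full precision carried).
D = 0.11111² + 0.17284² + 0.22222² + 0.20988² + 0.16049² + 0.12346² = 0.01235 + 0.02987 + 0.04938 + 0.04405 + 0.02576 + 0.01524 = 0.17665.
So 1 − D = 0.82335, i.e. 0.823 to 3 decimal places.

0.823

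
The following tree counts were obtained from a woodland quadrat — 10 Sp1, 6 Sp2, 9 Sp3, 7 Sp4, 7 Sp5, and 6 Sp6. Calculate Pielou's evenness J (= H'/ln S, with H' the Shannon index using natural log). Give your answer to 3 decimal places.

0.989

Total N = 10+6+9+7+7+6 = 45, so the proportions are 0.22222, 0.13333, 0.2, 0.15556, 0.15556, 0.13333 (working shown to 5 dp, full precision carried).
H' = −Σ pᵢ ln pᵢ = −((-0.33424) + (-0.26865) + (-0.32189) + (-0.28945) + (-0.28945) + (-0.26865)) = 1.77234.
With S = 6 species, ln S = 1.79176, so J = 1.77234/1.79176 = 0.98916, i.e. 0.989 to 3 decimal places.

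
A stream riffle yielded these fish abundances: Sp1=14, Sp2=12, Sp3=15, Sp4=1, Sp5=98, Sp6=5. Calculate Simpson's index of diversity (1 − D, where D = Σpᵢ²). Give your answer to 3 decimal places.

Total N = 14+12+15+1+98+5 = 145, so the proportions are 0.09655, 0.08276, 0.10345, 0.0069, 0.67586, 0.03448 (working shown to 5 dp, full precision carried).
D = 0.09655² + 0.08276² + 0.10345² + 0.0069² + 0.67586² + 0.03448² = 0.00932 + 0.00685 + 0.01070 + 0.00005 + 0.45679 + 0.00119 = 0.48490.
So 1 − D = 0.51510, i.e. 0.515 to 3 decimal places.

0.515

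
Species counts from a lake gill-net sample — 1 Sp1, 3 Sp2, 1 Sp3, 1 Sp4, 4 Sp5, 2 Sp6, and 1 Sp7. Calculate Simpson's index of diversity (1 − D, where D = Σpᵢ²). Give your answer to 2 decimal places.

Total N = 1+3+1+1+4+2+1 = 13, so the proportions are 0.0769, 0.2308, 0.0769, 0.0769, 0.3077, 0.1538, 0.0769 (working shown to 4 dp, full precision carried).
D = 0.0769² + 0.2308² + 0.0769² + 0.0769² + 0.3077² + 0.1538² + 0.0769² = 0.0059 + 0.0533 + 0.0059 + 0.0059 + 0.0947 + 0.0237 + 0.0059 = 0.1953.
So 1 − D = 0.8047, i.e. 0.80 to 2 decimal places.

0.80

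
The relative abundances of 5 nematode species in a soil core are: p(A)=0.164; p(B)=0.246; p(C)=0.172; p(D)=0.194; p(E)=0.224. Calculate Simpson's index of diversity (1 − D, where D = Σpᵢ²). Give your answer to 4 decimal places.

D = 0.164² + 0.246² + 0.172² + 0.194² + 0.224² = 0.026896 + 0.060516 + 0.029584 + 0.037636 + 0.050176 = 0.204808 (working shown to 6 dp, full precision carried).
So 1 − D = 0.795192, i.e. 0.7952 to 4 decimal places.

0.7952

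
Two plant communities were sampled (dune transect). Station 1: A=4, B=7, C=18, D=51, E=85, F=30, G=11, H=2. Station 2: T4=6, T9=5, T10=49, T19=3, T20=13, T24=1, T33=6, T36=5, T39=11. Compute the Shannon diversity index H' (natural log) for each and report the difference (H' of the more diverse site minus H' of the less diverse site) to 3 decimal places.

0.061

Station 1: N=208, proportions 0.01923, 0.03365, 0.08654, 0.24519, 0.40865, 0.14423, 0.05288, 0.00962, giving H' = 1.59167 (working shown to 5 dp, full precision carried).
Station 2: N=99, proportions 0.06061, 0.05051, 0.49495, 0.0303, 0.13131, 0.0101, 0.06061, 0.05051, 0.11111, giving H' = 1.65258.
Difference = |1.59167 − 1.65258| = 0.06091, i.e. 0.061 to 3 decimal places.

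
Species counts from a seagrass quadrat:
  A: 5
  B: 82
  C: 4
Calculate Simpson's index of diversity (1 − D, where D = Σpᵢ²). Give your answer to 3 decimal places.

0.183

Total N = 5+82+4 = 91, so the proportions are 0.05495, 0.9011, 0.04396 (working shown to 5 dp, full precision carried).
D = 0.05495² + 0.9011² + 0.04396² = 0.00302 + 0.81198 + 0.00193 = 0.81693.
So 1 − D = 0.18307, i.e. 0.183 to 3 decimal places.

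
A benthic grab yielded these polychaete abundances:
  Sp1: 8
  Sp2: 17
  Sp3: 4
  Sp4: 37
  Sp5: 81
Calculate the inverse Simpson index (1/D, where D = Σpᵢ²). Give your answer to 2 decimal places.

Total N = 8+17+4+37+81 = 147, so the proportions are 0.05442, 0.11565, 0.02721, 0.2517, 0.55102 (working shown to 5 dp, full precision carried).
D = 0.05442² + 0.11565² + 0.02721² + 0.2517² + 0.55102² = 0.00296 + 0.01337 + 0.00074 + 0.06335 + 0.30362 = 0.38405.
So 1/D = 2.6038, i.e. 2.60 to 2 decimal places.

2.60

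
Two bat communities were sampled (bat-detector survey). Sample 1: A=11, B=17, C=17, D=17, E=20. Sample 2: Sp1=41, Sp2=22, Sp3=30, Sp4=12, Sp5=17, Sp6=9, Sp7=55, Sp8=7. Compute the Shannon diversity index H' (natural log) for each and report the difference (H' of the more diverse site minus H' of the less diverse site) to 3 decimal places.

Sample 1: N=82, proportions 0.13415, 0.20732, 0.20732, 0.20732, 0.2439, giving H' = 1.59226 (working shown to 5 dp, full precision carried).
Sample 2: N=193, proportions 0.21244, 0.11399, 0.15544, 0.06218, 0.08808, 0.04663, 0.28497, 0.03627, giving H' = 1.87368.
Difference = |1.59226 − 1.87368| = 0.28142, i.e. 0.281 to 3 decimal places.

0.281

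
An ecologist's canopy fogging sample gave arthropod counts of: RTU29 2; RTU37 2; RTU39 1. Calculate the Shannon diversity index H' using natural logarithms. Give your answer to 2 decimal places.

Total N = 2+2+1 = 5, so the proportions are 0.4, 0.4, 0.2 (working shown to 4 dp, full precision carried).
Each pᵢ ln pᵢ term: 0.4×(-0.9163)=-0.3665, 0.4×(-0.9163)=-0.3665, 0.2×(-1.6094)=-0.3219.
Sum = -1.0549, so H' = 1.05.

1.05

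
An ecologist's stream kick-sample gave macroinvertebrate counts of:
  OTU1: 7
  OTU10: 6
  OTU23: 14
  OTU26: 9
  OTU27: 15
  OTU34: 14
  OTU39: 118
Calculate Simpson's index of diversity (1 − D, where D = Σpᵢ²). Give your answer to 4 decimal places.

0.5608

Total N = 7+6+14+9+15+14+118 = 183, so the proportions are 0.038251, 0.032787, 0.076503, 0.04918, 0.081967, 0.076503, 0.644809 (working shown to 6 dp, full precision carried).
D = 0.038251² + 0.032787² + 0.076503² + 0.04918² + 0.081967² + 0.076503² + 0.644809² = 0.001463 + 0.001075 + 0.005853 + 0.002419 + 0.006719 + 0.005853 + 0.415778 = 0.439159.
So 1 − D = 0.560841, i.e. 0.5608 to 4 decimal places.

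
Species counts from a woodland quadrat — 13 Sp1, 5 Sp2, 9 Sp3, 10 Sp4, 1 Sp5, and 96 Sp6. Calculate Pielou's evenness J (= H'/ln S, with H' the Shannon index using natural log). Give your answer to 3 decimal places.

0.558

Total N = 13+5+9+10+1+96 = 134, so the proportions are 0.09701, 0.03731, 0.06716, 0.07463, 0.00746, 0.71642 (working shown to 5 dp, full precision carried).
H' = −Σ pᵢ ln pᵢ = −((-0.22633) + (-0.12270) + (-0.18138) + (-0.19368) + (-0.03655) + (-0.23892)) = 0.99956.
With S = 6 species, ln S = 1.79176, so J = 0.99956/1.79176 = 0.55786, i.e. 0.558 to 3 decimal places.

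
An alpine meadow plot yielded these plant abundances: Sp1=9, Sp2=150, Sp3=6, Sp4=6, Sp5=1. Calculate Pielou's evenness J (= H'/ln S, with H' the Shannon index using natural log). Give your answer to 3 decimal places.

Total N = 9+150+6+6+1 = 172, so the proportions are 0.05233, 0.87209, 0.03488, 0.03488, 0.00581 (working shown to 5 dp, full precision carried).
H' = −Σ pᵢ ln pᵢ = −((-0.15437) + (-0.11935) + (-0.11706) + (-0.11706) + (-0.02993)) = 0.53778.
With S = 5 species, ln S = 1.60944, so J = 0.53778/1.60944 = 0.33414, i.e. 0.334 to 3 decimal places.

0.334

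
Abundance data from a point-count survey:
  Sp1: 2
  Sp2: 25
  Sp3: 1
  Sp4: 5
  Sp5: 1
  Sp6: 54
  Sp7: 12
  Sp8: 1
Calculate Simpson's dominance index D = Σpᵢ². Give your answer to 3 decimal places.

Total N = 2+25+1+5+1+54+12+1 = 101, so the proportions are 0.0198, 0.24752, 0.0099, 0.0495, 0.0099, 0.53465, 0.11881, 0.0099 (working shown to 5 dp, full precision carried).
D = 0.0198² + 0.24752² + 0.0099² + 0.0495² + 0.0099² + 0.53465² + 0.11881² + 0.0099² = 0.00039 + 0.06127 + 0.00010 + 0.00245 + 0.00010 + 0.28585 + 0.01412 + 0.00010 = 0.36438.
To 3 decimal places, D = 0.364.

0.364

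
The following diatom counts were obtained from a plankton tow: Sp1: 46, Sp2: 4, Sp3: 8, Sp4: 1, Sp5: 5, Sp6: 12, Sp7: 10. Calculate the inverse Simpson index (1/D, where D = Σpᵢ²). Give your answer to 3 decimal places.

Total N = 46+4+8+1+5+12+10 = 86, so the proportions are 0.534884, 0.046512, 0.093023, 0.011628, 0.05814, 0.139535, 0.116279 (working shown to 6 dp, full precision carried).
D = 0.534884² + 0.046512² + 0.093023² + 0.011628² + 0.05814² + 0.139535² + 0.116279² = 0.286101 + 0.002163 + 0.008653 + 0.000135 + 0.003380 + 0.019470 + 0.013521 = 0.333423.
So 1/D = 2.99919, i.e. 2.999 to 3 decimal places.

2.999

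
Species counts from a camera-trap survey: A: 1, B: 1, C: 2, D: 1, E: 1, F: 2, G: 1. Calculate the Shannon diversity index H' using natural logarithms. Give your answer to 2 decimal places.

1.89

Total N = 1+1+2+1+1+2+1 = 9, so the proportions are 0.1111, 0.1111, 0.2222, 0.1111, 0.1111, 0.2222, 0.1111 (working shown to 4 dp, full precision carried).
Each pᵢ ln pᵢ term: 0.1111×(-2.1972)=-0.2441, 0.1111×(-2.1972)=-0.2441, 0.2222×(-1.5041)=-0.3342, 0.1111×(-2.1972)=-0.2441, 0.1111×(-2.1972)=-0.2441, 0.2222×(-1.5041)=-0.3342, 0.1111×(-2.1972)=-0.2441.
Sum = -1.8892, so H' = 1.89.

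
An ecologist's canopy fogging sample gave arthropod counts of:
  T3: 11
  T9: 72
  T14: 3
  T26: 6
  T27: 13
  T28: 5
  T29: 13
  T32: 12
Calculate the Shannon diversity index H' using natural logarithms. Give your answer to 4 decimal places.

Total N = 11+72+3+6+13+5+13+12 = 135, so the proportions are 0.081481, 0.533333, 0.022222, 0.044444, 0.096296, 0.037037, 0.096296, 0.088889 (working shown to 6 dp, full precision carried).
Each pᵢ ln pᵢ term: 0.081481×(-2.507380)=-0.204305, 0.533333×(-0.628609)=-0.335258, 0.022222×(-3.806662)=-0.084592, 0.044444×(-3.113515)=-0.138378, 0.096296×(-2.340325)=-0.225365, 0.037037×(-3.295837)=-0.122068, 0.096296×(-2.340325)=-0.225365, 0.088889×(-2.420368)=-0.215144.
Sum = -1.550475, so H' = 1.5505.

1.5505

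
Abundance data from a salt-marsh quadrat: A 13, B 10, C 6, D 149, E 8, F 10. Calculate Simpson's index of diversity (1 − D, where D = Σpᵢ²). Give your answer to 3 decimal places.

Total N = 13+10+6+149+8+10 = 196, so the proportions are 0.06633, 0.05102, 0.03061, 0.7602, 0.04082, 0.05102 (working shown to 5 dp, full precision carried).
D = 0.06633² + 0.05102² + 0.03061² + 0.7602² + 0.04082² + 0.05102² = 0.00440 + 0.00260 + 0.00094 + 0.57791 + 0.00167 + 0.00260 = 0.59012.
So 1 − D = 0.40988, i.e. 0.410 to 3 decimal places.

0.410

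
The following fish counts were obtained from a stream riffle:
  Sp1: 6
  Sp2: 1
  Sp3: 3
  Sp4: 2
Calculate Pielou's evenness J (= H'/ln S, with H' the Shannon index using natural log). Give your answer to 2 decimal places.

Total N = 6+1+3+2 = 12, so the proportions are 0.5, 0.0833, 0.25, 0.1667 (working shown to 4 dp, full precision carried).
H' = −Σ pᵢ ln pᵢ = −((-0.3466) + (-0.2071) + (-0.3466) + (-0.2986)) = 1.1988.
With S = 4 species, ln S = 1.3863, so J = 1.1988/1.3863 = 0.8648, i.e. 0.86 to 2 decimal places.

0.86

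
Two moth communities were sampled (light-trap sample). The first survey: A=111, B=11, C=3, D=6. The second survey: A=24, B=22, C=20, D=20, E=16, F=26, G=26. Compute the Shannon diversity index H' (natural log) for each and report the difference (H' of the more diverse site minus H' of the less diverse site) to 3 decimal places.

The first survey: N=131, proportions 0.847328, 0.083969, 0.022901, 0.045802, giving H' = 0.576105 (working shown to 6 dp, full precision carried).
The second survey: N=154, proportions 0.155844, 0.142857, 0.12987, 0.12987, 0.103896, 0.168831, 0.168831, giving H' = 1.933784.
Difference = |0.576105 − 1.933784| = 1.357679, i.e. 1.358 to 3 decimal places.

1.358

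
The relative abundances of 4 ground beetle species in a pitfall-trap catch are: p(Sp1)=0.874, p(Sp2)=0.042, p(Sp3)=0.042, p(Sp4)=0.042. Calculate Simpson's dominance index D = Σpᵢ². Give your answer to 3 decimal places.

0.769

D = 0.874² + 0.042² + 0.042² + 0.042² = 0.76388 + 0.00176 + 0.00176 + 0.00176 = 0.76917 (working shown to 5 dp, full precision carried).
To 3 decimal places, D = 0.769.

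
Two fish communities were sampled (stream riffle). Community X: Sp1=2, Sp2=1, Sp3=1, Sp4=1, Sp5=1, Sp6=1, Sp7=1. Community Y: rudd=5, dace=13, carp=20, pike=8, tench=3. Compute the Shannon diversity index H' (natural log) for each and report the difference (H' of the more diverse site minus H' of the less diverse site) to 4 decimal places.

0.4886

Community X: N=8, proportions 0.25, 0.125, 0.125, 0.125, 0.125, 0.125, 0.125, giving H' = 1.906155 (working shown to 6 dp, full precision carried).
Community Y: N=49, proportions 0.102041, 0.265306, 0.408163, 0.163265, 0.061224, giving H' = 1.417585.
Difference = |1.906155 − 1.417585| = 0.488570, i.e. 0.4886 to 4 decimal places.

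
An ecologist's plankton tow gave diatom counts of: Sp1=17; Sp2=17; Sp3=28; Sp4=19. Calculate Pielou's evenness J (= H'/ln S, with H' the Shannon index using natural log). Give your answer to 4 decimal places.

0.9829

Total N = 17+17+28+19 = 81, so the proportions are 0.209877, 0.209877, 0.345679, 0.234568 (working shown to 6 dp, full precision carried).
H' = −Σ pᵢ ln pᵢ = −((-0.327667) + (-0.327667) + (-0.367196) + (-0.340126)) = 1.362655.
With S = 4 species, ln S = 1.386294, so J = 1.362655/1.386294 = 0.982948, i.e. 0.9829 to 4 decimal places.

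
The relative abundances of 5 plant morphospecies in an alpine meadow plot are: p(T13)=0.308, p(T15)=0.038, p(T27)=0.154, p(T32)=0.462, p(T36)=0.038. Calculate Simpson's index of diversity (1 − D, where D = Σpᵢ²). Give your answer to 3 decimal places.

0.665

D = 0.308² + 0.038² + 0.154² + 0.462² + 0.038² = 0.09486 + 0.00144 + 0.02372 + 0.21344 + 0.00144 = 0.33491 (working shown to 5 dp, full precision carried).
So 1 − D = 0.66509, i.e. 0.665 to 3 decimal places.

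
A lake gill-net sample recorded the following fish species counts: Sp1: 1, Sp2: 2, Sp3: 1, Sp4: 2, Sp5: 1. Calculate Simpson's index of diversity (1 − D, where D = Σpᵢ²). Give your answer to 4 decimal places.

Total N = 1+2+1+2+1 = 7, so the proportions are 0.142857, 0.285714, 0.142857, 0.285714, 0.142857 (working shown to 6 dp, full precision carried).
D = 0.142857² + 0.285714² + 0.142857² + 0.285714² + 0.142857² = 0.020408 + 0.081633 + 0.020408 + 0.081633 + 0.020408 = 0.224490.
So 1 − D = 0.775510, i.e. 0.7755 to 4 decimal places.

0.7755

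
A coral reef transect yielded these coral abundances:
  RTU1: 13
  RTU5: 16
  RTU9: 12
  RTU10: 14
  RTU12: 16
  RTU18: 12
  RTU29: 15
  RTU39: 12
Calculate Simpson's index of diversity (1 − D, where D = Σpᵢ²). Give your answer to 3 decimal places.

Total N = 13+16+12+14+16+12+15+12 = 110, so the proportions are 0.11818, 0.14545, 0.10909, 0.12727, 0.14545, 0.10909, 0.13636, 0.10909 (working shown to 5 dp, full precision carried).
D = 0.11818² + 0.14545² + 0.10909² + 0.12727² + 0.14545² + 0.10909² + 0.13636² + 0.10909² = 0.01397 + 0.02116 + 0.01190 + 0.01620 + 0.02116 + 0.01190 + 0.01860 + 0.01190 = 0.12678.
So 1 − D = 0.87322, i.e. 0.873 to 3 decimal places.

0.873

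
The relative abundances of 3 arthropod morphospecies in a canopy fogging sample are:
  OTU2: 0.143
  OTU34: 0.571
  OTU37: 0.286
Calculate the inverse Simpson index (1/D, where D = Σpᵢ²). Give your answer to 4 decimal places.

D = 0.143² + 0.571² + 0.286² = 0.0204490 + 0.3260410 + 0.0817960 = 0.4282860 (working shown to 7 dp, full precision carried).
So 1/D = 2.334888, i.e. 2.3349 to 4 decimal places.

2.3349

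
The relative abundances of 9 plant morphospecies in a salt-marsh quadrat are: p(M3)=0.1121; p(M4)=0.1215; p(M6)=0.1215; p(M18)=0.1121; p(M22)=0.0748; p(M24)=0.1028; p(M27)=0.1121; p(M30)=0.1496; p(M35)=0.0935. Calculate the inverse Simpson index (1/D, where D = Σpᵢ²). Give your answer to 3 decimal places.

8.733

D = 0.1121² + 0.1215² + 0.1215² + 0.1121² + 0.0748² + 0.1028² + 0.1121² + 0.1496² + 0.0935² = 0.0125664 + 0.0147622 + 0.0147622 + 0.0125664 + 0.0055950 + 0.0105678 + 0.0125664 + 0.0223802 + 0.0087423 = 0.1145090 (working shown to 7 dp, full precision carried).
So 1/D = 8.73294, i.e. 8.733 to 3 decimal places.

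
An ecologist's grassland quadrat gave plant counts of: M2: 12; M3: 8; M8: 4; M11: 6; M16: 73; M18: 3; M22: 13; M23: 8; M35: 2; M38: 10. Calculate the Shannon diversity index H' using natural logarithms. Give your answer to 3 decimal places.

Total N = 12+8+4+6+73+3+13+8+2+10 = 139, so the proportions are 0.08633, 0.05755, 0.02878, 0.04317, 0.52518, 0.02158, 0.09353, 0.05755, 0.01439, 0.07194 (working shown to 5 dp, full precision carried).
Each pᵢ ln pᵢ term: 0.08633×(-2.44957)=-0.21147, 0.05755×(-2.85503)=-0.16432, 0.02878×(-3.54818)=-0.10211, 0.04317×(-3.14271)=-0.13566, 0.52518×(-0.64401)=-0.33822, 0.02158×(-3.83586)=-0.08279, 0.09353×(-2.36952)=-0.22161, 0.05755×(-2.85503)=-0.16432, 0.01439×(-4.24133)=-0.06103, 0.07194×(-2.63189)=-0.18934.
Sum = -1.67087, so H' = 1.671.

1.671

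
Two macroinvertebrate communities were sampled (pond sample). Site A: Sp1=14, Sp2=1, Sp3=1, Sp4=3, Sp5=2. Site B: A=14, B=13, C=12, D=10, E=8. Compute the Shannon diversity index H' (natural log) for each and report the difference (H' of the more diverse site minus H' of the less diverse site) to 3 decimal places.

0.529

Site A: N=21, proportions 0.66667, 0.04762, 0.04762, 0.14286, 0.09524, giving H' = 1.06219 (working shown to 5 dp, full precision carried).
Site B: N=57, proportions 0.24561, 0.22807, 0.21053, 0.17544, 0.14035, giving H' = 1.59092.
Difference = |1.06219 − 1.59092| = 0.52873, i.e. 0.529 to 3 decimal places.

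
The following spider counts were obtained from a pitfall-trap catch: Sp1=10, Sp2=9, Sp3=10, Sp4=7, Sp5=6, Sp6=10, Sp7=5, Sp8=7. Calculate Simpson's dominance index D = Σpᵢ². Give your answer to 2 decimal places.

0.13

Total N = 10+9+10+7+6+10+5+7 = 64, so the proportions are 0.1562, 0.1406, 0.1562, 0.1094, 0.0938, 0.1562, 0.0781, 0.1094 (working shown to 4 dp, full precision carried).
D = 0.1562² + 0.1406² + 0.1562² + 0.1094² + 0.0938² + 0.1562² + 0.0781² + 0.1094² = 0.0244 + 0.0198 + 0.0244 + 0.0120 + 0.0088 + 0.0244 + 0.0061 + 0.0120 = 0.1318.
To 2 decimal places, D = 0.13.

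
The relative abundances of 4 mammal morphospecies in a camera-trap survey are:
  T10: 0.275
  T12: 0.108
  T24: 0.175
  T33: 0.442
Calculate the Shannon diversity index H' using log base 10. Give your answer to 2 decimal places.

Each pᵢ log₁₀ pᵢ term (working shown to 4 dp, full precision carried): 0.275×(-0.5607)=-0.1542, 0.108×(-0.9666)=-0.1044, 0.175×(-0.7570)=-0.1325, 0.442×(-0.3546)=-0.1567.
Sum = -0.5478, so H' = 0.55.

0.55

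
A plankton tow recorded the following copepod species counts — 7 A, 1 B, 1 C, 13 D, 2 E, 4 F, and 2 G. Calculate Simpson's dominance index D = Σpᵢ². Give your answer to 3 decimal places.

Total N = 7+1+1+13+2+4+2 = 30, so the proportions are 0.23333, 0.03333, 0.03333, 0.43333, 0.06667, 0.13333, 0.06667 (working shown to 5 dp, full precision carried).
D = 0.23333² + 0.03333² + 0.03333² + 0.43333² + 0.06667² + 0.13333² + 0.06667² = 0.05444 + 0.00111 + 0.00111 + 0.18778 + 0.00444 + 0.01778 + 0.00444 = 0.27111.
To 3 decimal places, D = 0.271.

0.271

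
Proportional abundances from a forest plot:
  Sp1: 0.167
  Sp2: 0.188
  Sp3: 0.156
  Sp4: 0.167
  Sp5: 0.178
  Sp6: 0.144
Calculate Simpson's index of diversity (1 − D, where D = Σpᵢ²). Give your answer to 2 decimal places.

0.83

D = 0.167² + 0.188² + 0.156² + 0.167² + 0.178² + 0.144² = 0.0279 + 0.0353 + 0.0243 + 0.0279 + 0.0317 + 0.0207 = 0.1679 (working shown to 4 dp, full precision carried).
So 1 − D = 0.8321, i.e. 0.83 to 2 decimal places.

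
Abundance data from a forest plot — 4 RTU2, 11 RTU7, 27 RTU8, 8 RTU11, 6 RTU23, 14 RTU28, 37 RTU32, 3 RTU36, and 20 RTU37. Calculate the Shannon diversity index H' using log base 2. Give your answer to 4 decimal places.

2.7824

Total N = 4+11+27+8+6+14+37+3+20 = 130, so the proportions are 0.030769, 0.084615, 0.207692, 0.061538, 0.046154, 0.107692, 0.284615, 0.023077, 0.153846 (working shown to 6 dp, full precision carried).
Each pᵢ log₂ pᵢ term: 0.030769×(-5.022368)=-0.154534, 0.084615×(-3.562936)=-0.301479, 0.207692×(-2.267480)=-0.470938, 0.061538×(-4.022368)=-0.247530, 0.046154×(-4.437405)=-0.204803, 0.107692×(-3.215013)=-0.346232, 0.284615×(-1.812914)=-0.515983, 0.023077×(-5.437405)=-0.125479, 0.153846×(-2.700440)=-0.415452.
Sum = -2.782432, so H' = 2.7824.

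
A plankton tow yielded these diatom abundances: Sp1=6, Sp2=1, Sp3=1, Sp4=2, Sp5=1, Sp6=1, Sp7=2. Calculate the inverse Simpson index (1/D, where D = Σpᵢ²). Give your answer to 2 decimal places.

4.08

Total N = 6+1+1+2+1+1+2 = 14, so the proportions are 0.428571, 0.071429, 0.071429, 0.142857, 0.071429, 0.071429, 0.142857 (working shown to 6 dp, full precision carried).
D = 0.428571² + 0.071429² + 0.071429² + 0.142857² + 0.071429² + 0.071429² + 0.142857² = 0.183673 + 0.005102 + 0.005102 + 0.020408 + 0.005102 + 0.005102 + 0.020408 = 0.244898.
So 1/D = 4.0833, i.e. 4.08 to 2 decimal places.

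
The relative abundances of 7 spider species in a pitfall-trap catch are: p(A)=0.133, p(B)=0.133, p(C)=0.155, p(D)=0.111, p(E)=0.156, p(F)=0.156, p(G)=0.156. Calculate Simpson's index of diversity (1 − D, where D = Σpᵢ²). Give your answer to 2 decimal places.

D = 0.133² + 0.133² + 0.155² + 0.111² + 0.156² + 0.156² + 0.156² = 0.0177 + 0.0177 + 0.0240 + 0.0123 + 0.0243 + 0.0243 + 0.0243 = 0.1447 (working shown to 4 dp, full precision carried).
So 1 − D = 0.8553, i.e. 0.86 to 2 decimal places.

0.86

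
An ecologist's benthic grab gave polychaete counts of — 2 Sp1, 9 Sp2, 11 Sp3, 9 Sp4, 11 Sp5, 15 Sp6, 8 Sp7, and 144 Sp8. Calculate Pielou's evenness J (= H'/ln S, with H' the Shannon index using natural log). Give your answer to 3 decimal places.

Total N = 2+9+11+9+11+15+8+144 = 209, so the proportions are 0.00957, 0.04306, 0.05263, 0.04306, 0.05263, 0.07177, 0.03828, 0.689 (working shown to 5 dp, full precision carried).
H' = −Σ pᵢ ln pᵢ = −((-0.04449) + (-0.13544) + (-0.15497) + (-0.13544) + (-0.15497) + (-0.18906) + (-0.12490) + (-0.25667)) = 1.19593.
With S = 8 species, ln S = 2.07944, so J = 1.19593/2.07944 = 0.57512, i.e. 0.575 to 3 decimal places.

0.575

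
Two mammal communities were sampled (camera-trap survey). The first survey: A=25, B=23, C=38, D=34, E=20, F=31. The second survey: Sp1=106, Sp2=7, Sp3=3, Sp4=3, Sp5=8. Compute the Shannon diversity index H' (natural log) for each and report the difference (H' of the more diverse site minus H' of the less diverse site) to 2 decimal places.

The first survey: N=171, proportions 0.1462, 0.1345, 0.2222, 0.1988, 0.117, 0.1813, giving H' = 1.7669 (working shown to 4 dp, full precision carried).
The second survey: N=127, proportions 0.8346, 0.0551, 0.0236, 0.0236, 0.063, giving H' = 0.6617.
Difference = |1.7669 − 0.6617| = 1.1052, i.e. 1.11 to 2 decimal places.

1.11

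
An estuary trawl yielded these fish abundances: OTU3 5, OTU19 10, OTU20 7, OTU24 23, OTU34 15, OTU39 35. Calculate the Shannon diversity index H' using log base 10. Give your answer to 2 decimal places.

0.69

Total N = 5+10+7+23+15+35 = 95, so the proportions are 0.0526, 0.1053, 0.0737, 0.2421, 0.1579, 0.3684 (working shown to 4 dp, full precision carried).
Each pᵢ log₁₀ pᵢ term: 0.0526×(-1.2788)=-0.0673, 0.1053×(-0.9777)=-0.1029, 0.0737×(-1.1326)=-0.0835, 0.2421×(-0.6160)=-0.1491, 0.1579×(-0.8016)=-0.1266, 0.3684×(-0.4337)=-0.1598.
Sum = -0.6892, so H' = 0.69.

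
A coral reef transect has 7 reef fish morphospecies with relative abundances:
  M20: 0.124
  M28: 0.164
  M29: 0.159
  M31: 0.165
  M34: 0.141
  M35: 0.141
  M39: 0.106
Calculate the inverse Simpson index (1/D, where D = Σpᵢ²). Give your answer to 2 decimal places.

D = 0.124² + 0.164² + 0.159² + 0.165² + 0.141² + 0.141² + 0.106² = 0.015376 + 0.026896 + 0.025281 + 0.027225 + 0.019881 + 0.019881 + 0.011236 = 0.145776 (working shown to 6 dp, full precision carried).
So 1/D = 6.8598, i.e. 6.86 to 2 decimal places.

6.86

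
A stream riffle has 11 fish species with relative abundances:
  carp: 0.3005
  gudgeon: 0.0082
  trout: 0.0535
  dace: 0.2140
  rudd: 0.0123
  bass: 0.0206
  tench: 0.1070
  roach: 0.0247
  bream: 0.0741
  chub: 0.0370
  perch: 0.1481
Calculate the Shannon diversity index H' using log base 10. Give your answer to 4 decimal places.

0.8467

Each pᵢ log₁₀ pᵢ term (working shown to 6 dp, full precision carried): 0.3005×(-0.522156)=-0.156908, 0.0082×(-2.086186)=-0.017107, 0.0535×(-1.271646)=-0.068033, 0.214×(-0.669586)=-0.143291, 0.0123×(-1.910095)=-0.023494, 0.0206×(-1.686133)=-0.034734, 0.107×(-0.970616)=-0.103856, 0.0247×(-1.607303)=-0.039700, 0.0741×(-1.130182)=-0.083746, 0.037×(-1.431798)=-0.052977, 0.1481×(-0.829445)=-0.122841.
Sum = -0.846688, so H' = 0.8467.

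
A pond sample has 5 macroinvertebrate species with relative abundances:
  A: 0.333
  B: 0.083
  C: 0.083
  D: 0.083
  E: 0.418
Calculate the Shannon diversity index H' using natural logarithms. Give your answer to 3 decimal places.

Each pᵢ ln pᵢ term (working shown to 5 dp, full precision carried): 0.333×(-1.09961)=-0.36617, 0.083×(-2.48891)=-0.20658, 0.083×(-2.48891)=-0.20658, 0.083×(-2.48891)=-0.20658, 0.418×(-0.87227)=-0.36461.
Sum = -1.35052, so H' = 1.351.

1.351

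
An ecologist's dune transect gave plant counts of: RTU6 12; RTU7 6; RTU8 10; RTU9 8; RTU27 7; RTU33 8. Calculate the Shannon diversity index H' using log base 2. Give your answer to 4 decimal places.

2.5469

Total N = 12+6+10+8+7+8 = 51, so the proportions are 0.235294, 0.117647, 0.196078, 0.156863, 0.137255, 0.156863 (working shown to 6 dp, full precision carried).
Each pᵢ log₂ pᵢ term: 0.235294×(-2.087463)=-0.491168, 0.117647×(-3.087463)=-0.363231, 0.196078×(-2.350497)=-0.460882, 0.156863×(-2.672425)=-0.419204, 0.137255×(-2.865070)=-0.393245, 0.156863×(-2.672425)=-0.419204.
Sum = -2.546933, so H' = 2.5469.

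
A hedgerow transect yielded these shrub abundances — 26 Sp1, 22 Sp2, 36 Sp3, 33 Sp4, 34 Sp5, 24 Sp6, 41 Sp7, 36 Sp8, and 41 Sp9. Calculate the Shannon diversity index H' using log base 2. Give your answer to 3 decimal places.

3.139

Total N = 26+22+36+33+34+24+41+36+41 = 293, so the proportions are 0.08874, 0.07509, 0.12287, 0.11263, 0.11604, 0.08191, 0.13993, 0.12287, 0.13993 (working shown to 5 dp, full precision carried).
Each pᵢ log₂ pᵢ term: 0.08874×(-3.49432)=-0.31008, 0.07509×(-3.73533)=-0.28047, 0.12287×(-3.02483)=-0.37165, 0.11263×(-3.15036)=-0.35482, 0.11604×(-3.10729)=-0.36057, 0.08191×(-3.60979)=-0.29568, 0.13993×(-2.83720)=-0.39702, 0.12287×(-3.02483)=-0.37165, 0.13993×(-2.83720)=-0.39702.
Sum = -3.13895, so H' = 3.139.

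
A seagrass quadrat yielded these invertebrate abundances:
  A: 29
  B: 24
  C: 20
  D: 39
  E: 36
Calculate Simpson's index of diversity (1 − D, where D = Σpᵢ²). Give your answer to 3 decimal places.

0.788

Total N = 29+24+20+39+36 = 148, so the proportions are 0.19595, 0.16216, 0.13514, 0.26351, 0.24324 (working shown to 5 dp, full precision carried).
D = 0.19595² + 0.16216² + 0.13514² + 0.26351² + 0.24324² = 0.03839 + 0.02630 + 0.01826 + 0.06944 + 0.05917 = 0.21156.
So 1 − D = 0.78844, i.e. 0.788 to 3 decimal places.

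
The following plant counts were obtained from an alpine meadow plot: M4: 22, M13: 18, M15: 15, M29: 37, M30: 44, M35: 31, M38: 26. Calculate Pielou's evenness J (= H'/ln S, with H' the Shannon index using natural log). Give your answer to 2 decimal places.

Total N = 22+18+15+37+44+31+26 = 193, so the proportions are 0.114, 0.0933, 0.0777, 0.1917, 0.228, 0.1606, 0.1347 (working shown to 4 dp, full precision carried).
H' = −Σ pᵢ ln pᵢ = −((-0.2475) + (-0.2213) + (-0.1985) + (-0.3167) + (-0.3371) + (-0.2937) + (-0.2700)) = 1.8849.
With S = 7 species, ln S = 1.9459, so J = 1.8849/1.9459 = 0.9686, i.e. 0.97 to 2 decimal places.

0.97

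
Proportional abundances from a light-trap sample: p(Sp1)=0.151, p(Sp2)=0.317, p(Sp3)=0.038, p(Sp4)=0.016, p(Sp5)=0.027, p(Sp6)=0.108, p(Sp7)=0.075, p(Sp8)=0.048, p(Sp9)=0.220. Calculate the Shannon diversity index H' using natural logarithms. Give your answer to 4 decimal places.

Each pᵢ ln pᵢ term (working shown to 6 dp, full precision carried): 0.151×(-1.890475)=-0.285462, 0.317×(-1.148854)=-0.364187, 0.038×(-3.270169)=-0.124266, 0.016×(-4.135167)=-0.066163, 0.027×(-3.611918)=-0.097522, 0.108×(-2.225624)=-0.240367, 0.075×(-2.590267)=-0.194270, 0.048×(-3.036554)=-0.145755, 0.22×(-1.514128)=-0.333108.
Sum = -1.851099, so H' = 1.8511.

1.8511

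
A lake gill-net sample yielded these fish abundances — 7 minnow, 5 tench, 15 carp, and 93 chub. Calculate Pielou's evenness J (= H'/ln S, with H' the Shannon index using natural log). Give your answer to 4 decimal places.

Total N = 7+5+15+93 = 120, so the proportions are 0.058333, 0.041667, 0.125, 0.775 (working shown to 6 dp, full precision carried).
H' = −Σ pᵢ ln pᵢ = −((-0.165759) + (-0.132419) + (-0.259930) + (-0.197541)) = 0.755650.
With S = 4 species, ln S = 1.386294, so J = 0.755650/1.386294 = 0.545086, i.e. 0.5451 to 4 decimal places.

0.5451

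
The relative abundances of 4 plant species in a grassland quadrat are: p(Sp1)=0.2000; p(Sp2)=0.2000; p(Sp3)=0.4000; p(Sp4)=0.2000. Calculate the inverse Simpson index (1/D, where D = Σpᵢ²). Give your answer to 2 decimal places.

D = 0.2² + 0.2² + 0.4² + 0.2² = 0.040000 + 0.040000 + 0.160000 + 0.040000 = 0.280000 (working shown to 6 dp, full precision carried).
So 1/D = 3.5714, i.e. 3.57 to 2 decimal places.

3.57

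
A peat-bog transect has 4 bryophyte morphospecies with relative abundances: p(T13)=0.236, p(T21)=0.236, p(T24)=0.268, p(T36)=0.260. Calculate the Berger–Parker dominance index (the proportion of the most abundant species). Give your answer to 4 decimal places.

The largest proportion is 0.268, i.e. d = 0.2680 to 4 decimal places.

0.2680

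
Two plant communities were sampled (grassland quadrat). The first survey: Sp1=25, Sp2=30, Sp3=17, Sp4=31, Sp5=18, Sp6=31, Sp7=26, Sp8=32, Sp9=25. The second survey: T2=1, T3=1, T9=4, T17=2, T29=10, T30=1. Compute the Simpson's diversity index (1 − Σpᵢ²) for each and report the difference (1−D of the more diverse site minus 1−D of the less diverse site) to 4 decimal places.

0.2251

The first survey: N=235, proportions 0.106383, 0.12766, 0.07234, 0.131915, 0.076596, 0.131915, 0.110638, 0.13617, 0.106383, giving 1−D = 0.884382 (working shown to 6 dp, full precision carried).
The second survey: N=19, proportions 0.052632, 0.052632, 0.210526, 0.105263, 0.526316, 0.052632, giving 1−D = 0.659280.
Difference = |0.884382 − 0.659280| = 0.225102, i.e. 0.2251 to 4 decimal places.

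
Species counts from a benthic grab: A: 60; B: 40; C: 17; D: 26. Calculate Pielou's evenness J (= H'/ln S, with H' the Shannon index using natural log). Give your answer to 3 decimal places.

Total N = 60+40+17+26 = 143, so the proportions are 0.41958, 0.27972, 0.11888, 0.18182 (working shown to 5 dp, full precision carried).
H' = −Σ pᵢ ln pᵢ = −((-0.36441) + (-0.35635) + (-0.25317) + (-0.30995)) = 1.28389.
With S = 4 species, ln S = 1.38629, so J = 1.28389/1.38629 = 0.92613, i.e. 0.926 to 3 decimal places.

0.926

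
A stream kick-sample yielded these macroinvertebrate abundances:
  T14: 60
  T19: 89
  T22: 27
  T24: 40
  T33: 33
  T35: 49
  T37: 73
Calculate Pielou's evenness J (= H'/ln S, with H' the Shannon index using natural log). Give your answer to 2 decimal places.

Total N = 60+89+27+40+33+49+73 = 371, so the proportions are 0.1617, 0.2399, 0.0728, 0.1078, 0.0889, 0.1321, 0.1968 (working shown to 4 dp, full precision carried).
H' = −Σ pᵢ ln pᵢ = −((-0.2946) + (-0.3425) + (-0.1907) + (-0.2401) + (-0.2152) + (-0.2674) + (-0.3199)) = 1.8704.
With S = 7 species, ln S = 1.9459, so J = 1.8704/1.9459 = 0.9612, i.e. 0.96 to 2 decimal places.

0.96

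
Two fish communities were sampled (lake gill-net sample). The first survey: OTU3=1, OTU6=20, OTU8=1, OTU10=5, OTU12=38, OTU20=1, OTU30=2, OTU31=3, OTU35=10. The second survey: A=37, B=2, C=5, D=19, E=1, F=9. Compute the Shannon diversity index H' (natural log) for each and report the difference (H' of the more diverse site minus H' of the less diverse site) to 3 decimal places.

The first survey: N=81, proportions 0.01235, 0.24691, 0.01235, 0.06173, 0.46914, 0.01235, 0.02469, 0.03704, 0.12346, giving H' = 1.50682 (working shown to 5 dp, full precision carried).
The second survey: N=73, proportions 0.50685, 0.0274, 0.06849, 0.26027, 0.0137, 0.12329, giving H' = 1.29379.
Difference = |1.50682 − 1.29379| = 0.21303, i.e. 0.213 to 3 decimal places.

0.213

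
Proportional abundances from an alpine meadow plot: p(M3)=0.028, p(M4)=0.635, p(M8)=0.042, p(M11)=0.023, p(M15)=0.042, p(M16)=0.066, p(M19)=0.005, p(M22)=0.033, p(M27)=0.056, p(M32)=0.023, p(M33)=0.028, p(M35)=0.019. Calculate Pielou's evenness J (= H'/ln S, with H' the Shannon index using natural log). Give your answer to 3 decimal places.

H' = −Σ pᵢ ln pᵢ = −((-0.10012) + (-0.28837) + (-0.13314) + (-0.08676) + (-0.13314) + (-0.17939) + (-0.02649) + (-0.11257) + (-0.16141) + (-0.08676) + (-0.10012) + (-0.07530)) = 1.48359 (working shown to 5 dp, full precision carried).
With S = 12 species, ln S = 2.48491, so J = 1.48359/2.48491 = 0.59704, i.e. 0.597 to 3 decimal places.

0.597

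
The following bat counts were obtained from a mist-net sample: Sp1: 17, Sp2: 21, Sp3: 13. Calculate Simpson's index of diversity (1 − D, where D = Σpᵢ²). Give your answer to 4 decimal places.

Total N = 17+21+13 = 51, so the proportions are 0.333333, 0.411765, 0.254902 (working shown to 6 dp, full precision carried).
D = 0.333333² + 0.411765² + 0.254902² = 0.111111 + 0.169550 + 0.064975 = 0.345636.
So 1 − D = 0.654364, i.e. 0.6544 to 4 decimal places.

0.6544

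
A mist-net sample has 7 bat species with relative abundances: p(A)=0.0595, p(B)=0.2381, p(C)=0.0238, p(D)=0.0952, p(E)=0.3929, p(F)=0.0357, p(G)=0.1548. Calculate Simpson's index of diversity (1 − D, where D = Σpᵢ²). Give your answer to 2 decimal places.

D = 0.0595² + 0.2381² + 0.0238² + 0.0952² + 0.3929² + 0.0357² + 0.1548² = 0.0035 + 0.0567 + 0.0006 + 0.0091 + 0.1544 + 0.0013 + 0.0240 = 0.2495 (working shown to 4 dp, full precision carried).
So 1 − D = 0.7505, i.e. 0.75 to 2 decimal places.

0.75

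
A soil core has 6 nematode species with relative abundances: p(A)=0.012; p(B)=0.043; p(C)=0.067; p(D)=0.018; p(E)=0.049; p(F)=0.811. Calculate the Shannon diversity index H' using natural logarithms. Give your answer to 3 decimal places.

Each pᵢ ln pᵢ term (working shown to 5 dp, full precision carried): 0.012×(-4.42285)=-0.05307, 0.043×(-3.14656)=-0.13530, 0.067×(-2.70306)=-0.18111, 0.018×(-4.01738)=-0.07231, 0.049×(-3.01593)=-0.14778, 0.811×(-0.20949)=-0.16989.
Sum = -0.75947, so H' = 0.759.

0.759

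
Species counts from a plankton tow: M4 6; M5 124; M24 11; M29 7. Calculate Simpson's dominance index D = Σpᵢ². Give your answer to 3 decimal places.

Total N = 6+124+11+7 = 148, so the proportions are 0.04054, 0.83784, 0.07432, 0.0473 (working shown to 5 dp, full precision carried).
D = 0.04054² + 0.83784² + 0.07432² + 0.0473² = 0.00164 + 0.70197 + 0.00552 + 0.00224 = 0.71138.
To 3 decimal places, D = 0.711.

0.711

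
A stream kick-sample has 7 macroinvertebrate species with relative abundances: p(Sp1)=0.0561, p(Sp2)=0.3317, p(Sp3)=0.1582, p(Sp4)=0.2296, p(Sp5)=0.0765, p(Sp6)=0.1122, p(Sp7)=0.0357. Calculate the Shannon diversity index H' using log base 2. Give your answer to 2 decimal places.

Each pᵢ log₂ pᵢ term (working shown to 4 dp, full precision carried): 0.0561×(-4.1559)=-0.2331, 0.3317×(-1.5920)=-0.5281, 0.1582×(-2.6602)=-0.4208, 0.2296×(-2.1228)=-0.4874, 0.0765×(-3.7084)=-0.2837, 0.1122×(-3.1559)=-0.3541, 0.0357×(-4.8079)=-0.1716.
Sum = -2.4789, so H' = 2.48.

2.48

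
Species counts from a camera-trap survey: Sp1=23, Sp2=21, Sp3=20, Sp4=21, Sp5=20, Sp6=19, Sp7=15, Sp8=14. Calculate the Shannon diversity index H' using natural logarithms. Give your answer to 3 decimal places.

2.068

Total N = 23+21+20+21+20+19+15+14 = 153, so the proportions are 0.15033, 0.13725, 0.13072, 0.13725, 0.13072, 0.12418, 0.09804, 0.0915 (working shown to 5 dp, full precision carried).
Each pᵢ ln pᵢ term: 0.15033×(-1.89494)=-0.28486, 0.13725×(-1.98592)=-0.27258, 0.13072×(-2.03471)=-0.26597, 0.13725×(-1.98592)=-0.27258, 0.13072×(-2.03471)=-0.26597, 0.12418×(-2.08600)=-0.25905, 0.09804×(-2.32239)=-0.22769, 0.0915×(-2.39138)=-0.21882.
Sum = -2.06751, so H' = 2.068.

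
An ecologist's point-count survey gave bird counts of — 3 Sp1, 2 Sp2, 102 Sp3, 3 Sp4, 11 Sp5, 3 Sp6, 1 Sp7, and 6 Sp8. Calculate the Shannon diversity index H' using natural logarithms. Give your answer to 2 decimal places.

Total N = 3+2+102+3+11+3+1+6 = 131, so the proportions are 0.0229, 0.0153, 0.7786, 0.0229, 0.084, 0.0229, 0.0076, 0.0458 (working shown to 4 dp, full precision carried).
Each pᵢ ln pᵢ term: 0.0229×(-3.7766)=-0.0865, 0.0153×(-4.1821)=-0.0638, 0.7786×(-0.2502)=-0.1948, 0.0229×(-3.7766)=-0.0865, 0.084×(-2.4773)=-0.2080, 0.0229×(-3.7766)=-0.0865, 0.0076×(-4.8752)=-0.0372, 0.0458×(-3.0834)=-0.1412.
Sum = -0.9046, so H' = 0.90.

0.90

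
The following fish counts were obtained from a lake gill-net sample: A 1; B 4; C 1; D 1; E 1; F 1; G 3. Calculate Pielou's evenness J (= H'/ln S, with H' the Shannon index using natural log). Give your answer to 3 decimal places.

Total N = 1+4+1+1+1+1+3 = 12, so the proportions are 0.08333, 0.33333, 0.08333, 0.08333, 0.08333, 0.08333, 0.25 (working shown to 5 dp, full precision carried).
H' = −Σ pᵢ ln pᵢ = −((-0.20708) + (-0.36620) + (-0.20708) + (-0.20708) + (-0.20708) + (-0.20708) + (-0.34657)) = 1.74816.
With S = 7 species, ln S = 1.94591, so J = 1.74816/1.94591 = 0.89837, i.e. 0.898 to 3 decimal places.

0.898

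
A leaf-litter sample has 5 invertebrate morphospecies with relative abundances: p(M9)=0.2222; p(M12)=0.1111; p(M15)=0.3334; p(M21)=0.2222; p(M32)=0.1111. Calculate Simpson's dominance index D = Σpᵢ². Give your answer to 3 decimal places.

D = 0.2222² + 0.1111² + 0.3334² + 0.2222² + 0.1111² = 0.04937 + 0.01234 + 0.11116 + 0.04937 + 0.01234 = 0.23459 (working shown to 5 dp, full precision carried).
To 3 decimal places, D = 0.235.

0.235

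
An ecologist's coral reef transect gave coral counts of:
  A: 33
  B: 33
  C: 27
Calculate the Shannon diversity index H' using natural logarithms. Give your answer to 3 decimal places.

Total N = 33+33+27 = 93, so the proportions are 0.35484, 0.35484, 0.29032 (working shown to 5 dp, full precision carried).
Each pᵢ ln pᵢ term: 0.35484×(-1.03609)=-0.36765, 0.35484×(-1.03609)=-0.36765, 0.29032×(-1.23676)=-0.35906.
Sum = -1.09435, so H' = 1.094.

1.094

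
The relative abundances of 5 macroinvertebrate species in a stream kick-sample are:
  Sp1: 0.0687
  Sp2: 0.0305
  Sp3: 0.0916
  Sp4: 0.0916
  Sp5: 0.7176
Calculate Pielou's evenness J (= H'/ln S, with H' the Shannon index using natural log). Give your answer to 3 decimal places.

0.600

H' = −Σ pᵢ ln pᵢ = −((-0.183979) + (-0.106446) + (-0.218954) + (-0.218954) + (-0.238131)) = 0.966463 (working shown to 6 dp, full precision carried).
With S = 5 species, ln S = 1.609438, so J = 0.966463/1.609438 = 0.600497, i.e. 0.600 to 3 decimal places.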